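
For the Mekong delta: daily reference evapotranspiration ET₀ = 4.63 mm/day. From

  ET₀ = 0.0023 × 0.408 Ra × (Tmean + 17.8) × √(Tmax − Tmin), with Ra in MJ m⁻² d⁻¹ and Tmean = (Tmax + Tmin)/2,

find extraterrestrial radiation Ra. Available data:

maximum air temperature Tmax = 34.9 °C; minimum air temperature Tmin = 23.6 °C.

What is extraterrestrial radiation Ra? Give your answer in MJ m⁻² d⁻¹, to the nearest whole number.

Tmean = (34.9+23.6)/2 = 29.25 °C; ΔT = 11.3
Ra = ET₀ / [0.0023 × 0.408 × (Tmean+17.8) × √ΔT]
   = 4.63 / (0.0023 × 0.408 × 47.05 × 3.3615) = 31.196 MJ m⁻² d⁻¹

31 MJ m⁻² d⁻¹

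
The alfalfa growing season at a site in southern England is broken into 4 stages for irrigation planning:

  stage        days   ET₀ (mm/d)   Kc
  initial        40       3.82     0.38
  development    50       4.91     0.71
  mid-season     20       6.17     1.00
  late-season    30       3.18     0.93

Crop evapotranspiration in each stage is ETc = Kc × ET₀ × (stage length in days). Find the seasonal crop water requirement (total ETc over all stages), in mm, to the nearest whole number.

initial: 0.38 × 3.82 × 40 = 58.06 mm
development: 0.71 × 4.91 × 50 = 174.31 mm
mid-season: 1.00 × 6.17 × 20 = 123.40 mm
late-season: 0.93 × 3.18 × 30 = 88.72 mm
Seasonal total = 444.49 mm

444 mm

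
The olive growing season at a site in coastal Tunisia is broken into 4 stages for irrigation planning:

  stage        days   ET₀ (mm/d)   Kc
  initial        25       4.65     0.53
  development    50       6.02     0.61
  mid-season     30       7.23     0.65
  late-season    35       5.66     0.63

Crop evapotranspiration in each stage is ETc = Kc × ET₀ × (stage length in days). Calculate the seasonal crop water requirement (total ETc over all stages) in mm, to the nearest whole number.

511 mm

initial: 0.53 × 4.65 × 25 = 61.61 mm
development: 0.61 × 6.02 × 50 = 183.61 mm
mid-season: 0.65 × 7.23 × 30 = 140.99 mm
late-season: 0.63 × 5.66 × 35 = 124.80 mm
Seasonal total = 511.01 mm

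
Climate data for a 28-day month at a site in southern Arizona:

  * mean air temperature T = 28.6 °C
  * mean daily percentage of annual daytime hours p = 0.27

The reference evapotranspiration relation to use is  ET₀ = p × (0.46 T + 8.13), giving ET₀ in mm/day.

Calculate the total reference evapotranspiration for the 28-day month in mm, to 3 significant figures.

161 mm

ET₀ = 0.27 × (0.46 × 28.6 + 8.13) = 0.27 × 21.286 = 5.7472 mm/d
Monthly total = 5.7472 × 28 = 160.922 mm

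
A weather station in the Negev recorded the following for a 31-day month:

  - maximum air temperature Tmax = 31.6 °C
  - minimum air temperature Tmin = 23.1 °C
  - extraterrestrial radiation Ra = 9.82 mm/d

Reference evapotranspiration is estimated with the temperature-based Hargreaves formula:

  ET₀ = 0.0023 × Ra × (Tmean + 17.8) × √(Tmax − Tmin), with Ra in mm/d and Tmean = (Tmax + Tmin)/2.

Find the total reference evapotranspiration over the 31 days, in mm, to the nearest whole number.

92 mm

Tmean = (31.6 + 23.1)/2 = 27.35 °C
ET₀ = 0.0023 × 9.82 × (27.35 + 17.8) × √8.5 = 0.0023 × 9.82 × 45.15 × 2.9155 = 2.9731 mm/d
Over 31 days: 2.9731 × 31 = 92.166 mm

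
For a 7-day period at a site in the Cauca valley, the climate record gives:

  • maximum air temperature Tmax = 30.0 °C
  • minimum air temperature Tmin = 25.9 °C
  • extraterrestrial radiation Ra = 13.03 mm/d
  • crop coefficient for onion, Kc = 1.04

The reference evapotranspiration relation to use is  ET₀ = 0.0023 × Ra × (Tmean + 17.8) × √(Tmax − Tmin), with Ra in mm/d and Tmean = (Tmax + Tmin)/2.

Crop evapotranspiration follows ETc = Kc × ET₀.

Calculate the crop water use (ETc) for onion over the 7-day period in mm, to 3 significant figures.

20.2 mm

Tmean = (30.0 + 25.9)/2 = 27.95 °C
ET₀ = 0.0023 × 13.03 × (27.95 + 17.8) × √4.1 = 0.0023 × 13.03 × 45.75 × 2.0248 = 2.7762 mm/d
ETc = Kc × ET₀ = 1.04 × 2.7762 = 2.8872 mm/d
Over 7 days: 2.8872 × 7 = 20.210 mm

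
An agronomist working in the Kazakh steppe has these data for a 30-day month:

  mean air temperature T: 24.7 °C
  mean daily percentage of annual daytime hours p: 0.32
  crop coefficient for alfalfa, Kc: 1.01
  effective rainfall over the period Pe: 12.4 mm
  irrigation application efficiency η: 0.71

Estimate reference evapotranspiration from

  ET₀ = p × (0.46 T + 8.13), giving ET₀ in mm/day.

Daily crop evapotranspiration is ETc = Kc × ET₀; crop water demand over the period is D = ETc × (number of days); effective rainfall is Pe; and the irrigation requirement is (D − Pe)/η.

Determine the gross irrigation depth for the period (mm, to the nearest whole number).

249 mm

ET₀ = 0.32 × (0.46 × 24.7 + 8.13) = 0.32 × 19.492 = 6.2374 mm/d
ETc = Kc × ET₀ = 1.01 × 6.2374 = 6.2998 mm/d
Crop demand D = ETc × 30 d = 6.2998 × 30 = 188.994 mm
D − Pe = 188.994 − 12.4 = 176.594 mm
Gross irrigation = 176.594 / 0.71 = 248.724 mm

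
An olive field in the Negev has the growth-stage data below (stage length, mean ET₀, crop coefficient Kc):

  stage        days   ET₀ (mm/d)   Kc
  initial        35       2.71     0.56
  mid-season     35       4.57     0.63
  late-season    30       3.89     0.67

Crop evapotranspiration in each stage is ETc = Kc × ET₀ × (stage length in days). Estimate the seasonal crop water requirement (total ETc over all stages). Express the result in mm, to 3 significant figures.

initial: 0.56 × 2.71 × 35 = 53.12 mm
mid-season: 0.63 × 4.57 × 35 = 100.77 mm
late-season: 0.67 × 3.89 × 30 = 78.19 mm
Seasonal total = 232.08 mm

232 mm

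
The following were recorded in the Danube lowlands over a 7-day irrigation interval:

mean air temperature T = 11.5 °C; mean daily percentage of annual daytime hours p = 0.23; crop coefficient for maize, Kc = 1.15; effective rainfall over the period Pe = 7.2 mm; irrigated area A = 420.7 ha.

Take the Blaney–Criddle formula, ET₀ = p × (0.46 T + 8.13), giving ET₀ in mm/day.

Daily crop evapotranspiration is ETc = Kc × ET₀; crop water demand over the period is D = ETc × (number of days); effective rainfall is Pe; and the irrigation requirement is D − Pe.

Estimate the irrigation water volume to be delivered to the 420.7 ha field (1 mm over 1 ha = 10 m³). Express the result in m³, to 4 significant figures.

74240 m³

ET₀ = 0.23 × (0.46 × 11.5 + 8.13) = 0.23 × 13.420 = 3.0866 mm/d
ETc = Kc × ET₀ = 1.15 × 3.0866 = 3.5496 mm/d
Crop demand D = ETc × 7 d = 3.5496 × 7 = 24.847 mm
D − Pe = 24.847 − 7.2 = 17.647 mm
Volume = 17.647 mm × 420.7 ha × 10 = 74240.9 m³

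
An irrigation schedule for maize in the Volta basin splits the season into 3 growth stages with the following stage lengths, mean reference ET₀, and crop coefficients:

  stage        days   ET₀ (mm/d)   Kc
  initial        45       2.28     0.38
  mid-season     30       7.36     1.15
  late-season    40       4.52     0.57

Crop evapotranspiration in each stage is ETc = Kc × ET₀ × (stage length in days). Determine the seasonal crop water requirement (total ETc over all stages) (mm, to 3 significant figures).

initial: 0.38 × 2.28 × 45 = 38.99 mm
mid-season: 1.15 × 7.36 × 30 = 253.92 mm
late-season: 0.57 × 4.52 × 40 = 103.06 mm
Seasonal total = 395.97 mm

396 mm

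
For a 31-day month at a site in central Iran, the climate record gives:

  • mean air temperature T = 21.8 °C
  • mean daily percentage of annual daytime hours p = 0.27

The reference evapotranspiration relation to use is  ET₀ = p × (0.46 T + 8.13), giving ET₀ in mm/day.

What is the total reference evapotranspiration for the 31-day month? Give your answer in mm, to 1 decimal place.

ET₀ = 0.27 × (0.46 × 21.8 + 8.13) = 0.27 × 18.158 = 4.9027 mm/d
Monthly total = 4.9027 × 31 = 151.984 mm

152.0 mm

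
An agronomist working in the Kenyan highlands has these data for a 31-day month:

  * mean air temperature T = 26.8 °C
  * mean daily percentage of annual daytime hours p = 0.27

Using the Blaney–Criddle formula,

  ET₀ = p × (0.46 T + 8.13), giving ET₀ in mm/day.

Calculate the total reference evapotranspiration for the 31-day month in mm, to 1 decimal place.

171.2 mm

ET₀ = 0.27 × (0.46 × 26.8 + 8.13) = 0.27 × 20.458 = 5.5237 mm/d
Monthly total = 5.5237 × 31 = 171.235 mm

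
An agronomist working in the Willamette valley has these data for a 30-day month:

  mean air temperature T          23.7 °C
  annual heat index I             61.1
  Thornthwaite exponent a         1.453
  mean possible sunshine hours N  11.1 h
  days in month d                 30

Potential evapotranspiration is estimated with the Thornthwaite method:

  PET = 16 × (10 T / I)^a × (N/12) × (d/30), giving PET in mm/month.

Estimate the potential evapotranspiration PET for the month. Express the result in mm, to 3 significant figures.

10T/I = 10 × 23.7 / 61.1 = 3.8789
(10T/I)^a = 3.8789^1.453 = 7.1679
Uncorrected PET = 16 × 7.1679 = 114.686 mm
Correction = (N/12)(d/30) = (11.1/12)(30/30) = 0.9250
PET = 114.686 × 0.9250 = 106.085 mm/month

106 mm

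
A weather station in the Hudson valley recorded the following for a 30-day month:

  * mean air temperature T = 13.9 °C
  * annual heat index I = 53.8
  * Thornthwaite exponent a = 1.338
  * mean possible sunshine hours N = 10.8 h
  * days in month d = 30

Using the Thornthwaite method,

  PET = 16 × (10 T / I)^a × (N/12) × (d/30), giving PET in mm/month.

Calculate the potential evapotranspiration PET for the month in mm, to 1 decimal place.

51.3 mm

10T/I = 10 × 13.9 / 53.8 = 2.5836
(10T/I)^a = 2.5836^1.338 = 3.5609
Uncorrected PET = 16 × 3.5609 = 56.974 mm
Correction = (N/12)(d/30) = (10.8/12)(30/30) = 0.9000
PET = 56.974 × 0.9000 = 51.277 mm/month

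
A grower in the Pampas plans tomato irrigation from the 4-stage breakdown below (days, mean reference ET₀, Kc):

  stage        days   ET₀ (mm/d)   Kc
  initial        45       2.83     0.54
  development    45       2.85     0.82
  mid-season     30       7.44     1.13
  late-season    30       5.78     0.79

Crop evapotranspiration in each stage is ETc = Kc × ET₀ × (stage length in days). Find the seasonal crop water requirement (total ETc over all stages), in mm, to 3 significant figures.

initial: 0.54 × 2.83 × 45 = 68.77 mm
development: 0.82 × 2.85 × 45 = 105.17 mm
mid-season: 1.13 × 7.44 × 30 = 252.22 mm
late-season: 0.79 × 5.78 × 30 = 136.99 mm
Seasonal total = 563.15 mm

563 mm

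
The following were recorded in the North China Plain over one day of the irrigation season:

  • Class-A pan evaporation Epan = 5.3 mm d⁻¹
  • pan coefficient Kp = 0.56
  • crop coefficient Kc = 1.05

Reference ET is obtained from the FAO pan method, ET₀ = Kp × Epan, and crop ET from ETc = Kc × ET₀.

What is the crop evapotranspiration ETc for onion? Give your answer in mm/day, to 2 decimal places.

ET₀ = 0.56 × 5.3 = 2.9680 mm/d
ETc = Kc × ET₀ = 1.05 × 2.9680 = 3.1164 mm/d

3.12 mm/day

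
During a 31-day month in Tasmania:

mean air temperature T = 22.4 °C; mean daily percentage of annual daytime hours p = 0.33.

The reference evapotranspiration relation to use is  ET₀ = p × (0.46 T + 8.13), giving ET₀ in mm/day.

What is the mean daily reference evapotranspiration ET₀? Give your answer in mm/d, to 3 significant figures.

ET₀ = 0.33 × (0.46 × 22.4 + 8.13) = 0.33 × 18.434 = 6.0832 mm/d

6.08 mm/d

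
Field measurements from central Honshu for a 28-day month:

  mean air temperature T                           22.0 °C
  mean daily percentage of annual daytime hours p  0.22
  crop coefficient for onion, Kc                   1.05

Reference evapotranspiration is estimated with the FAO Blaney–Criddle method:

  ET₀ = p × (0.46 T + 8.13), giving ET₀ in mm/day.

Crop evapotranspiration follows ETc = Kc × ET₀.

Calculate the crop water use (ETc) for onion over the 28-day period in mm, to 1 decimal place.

ET₀ = 0.22 × (0.46 × 22.0 + 8.13) = 0.22 × 18.250 = 4.0150 mm/d
ETc = Kc × ET₀ = 1.05 × 4.0150 = 4.2158 mm/d
Over 28 days: 4.2158 × 28 = 118.042 mm

118.0 mm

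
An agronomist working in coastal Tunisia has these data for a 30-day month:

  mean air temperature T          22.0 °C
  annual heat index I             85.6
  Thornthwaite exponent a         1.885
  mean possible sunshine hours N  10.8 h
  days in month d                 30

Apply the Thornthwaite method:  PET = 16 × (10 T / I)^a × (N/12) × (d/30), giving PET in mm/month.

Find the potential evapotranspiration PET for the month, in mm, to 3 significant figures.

85.3 mm

10T/I = 10 × 22.0 / 85.6 = 2.5701
(10T/I)^a = 2.5701^1.885 = 5.9259
Uncorrected PET = 16 × 5.9259 = 94.814 mm
Correction = (N/12)(d/30) = (10.8/12)(30/30) = 0.9000
PET = 94.814 × 0.9000 = 85.333 mm/month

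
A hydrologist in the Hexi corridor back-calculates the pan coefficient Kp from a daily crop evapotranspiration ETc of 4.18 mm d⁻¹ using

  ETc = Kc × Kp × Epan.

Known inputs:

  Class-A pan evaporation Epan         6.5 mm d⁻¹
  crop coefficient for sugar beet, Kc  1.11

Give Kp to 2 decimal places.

0.58

ETc = Kc × Kp × Epan  ⇒  Kp = ETc / (Kc × Epan)
Kp = 4.18 / (1.11 × 6.5) = 4.18 / 7.215 = 0.5793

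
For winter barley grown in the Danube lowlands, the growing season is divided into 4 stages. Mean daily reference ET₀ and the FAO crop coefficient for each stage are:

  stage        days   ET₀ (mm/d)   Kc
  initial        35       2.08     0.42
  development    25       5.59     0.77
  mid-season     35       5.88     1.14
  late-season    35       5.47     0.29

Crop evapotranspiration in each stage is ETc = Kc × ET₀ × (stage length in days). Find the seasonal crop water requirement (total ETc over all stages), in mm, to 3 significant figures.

initial: 0.42 × 2.08 × 35 = 30.58 mm
development: 0.77 × 5.59 × 25 = 107.61 mm
mid-season: 1.14 × 5.88 × 35 = 234.61 mm
late-season: 0.29 × 5.47 × 35 = 55.52 mm
Seasonal total = 428.32 mm

428 mm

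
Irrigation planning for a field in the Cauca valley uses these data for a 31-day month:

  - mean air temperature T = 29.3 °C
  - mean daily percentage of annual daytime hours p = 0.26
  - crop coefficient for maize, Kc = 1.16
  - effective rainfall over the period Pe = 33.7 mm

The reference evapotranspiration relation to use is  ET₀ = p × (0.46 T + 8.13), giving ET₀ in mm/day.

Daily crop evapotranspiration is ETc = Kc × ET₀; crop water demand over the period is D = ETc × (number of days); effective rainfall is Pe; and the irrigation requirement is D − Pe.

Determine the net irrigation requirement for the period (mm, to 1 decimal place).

ET₀ = 0.26 × (0.46 × 29.3 + 8.13) = 0.26 × 21.608 = 5.6181 mm/d
ETc = Kc × ET₀ = 1.16 × 5.6181 = 6.5170 mm/d
Crop demand D = ETc × 31 d = 6.5170 × 31 = 202.027 mm
D − Pe = 202.027 − 33.7 = 168.327 mm

168.3 mm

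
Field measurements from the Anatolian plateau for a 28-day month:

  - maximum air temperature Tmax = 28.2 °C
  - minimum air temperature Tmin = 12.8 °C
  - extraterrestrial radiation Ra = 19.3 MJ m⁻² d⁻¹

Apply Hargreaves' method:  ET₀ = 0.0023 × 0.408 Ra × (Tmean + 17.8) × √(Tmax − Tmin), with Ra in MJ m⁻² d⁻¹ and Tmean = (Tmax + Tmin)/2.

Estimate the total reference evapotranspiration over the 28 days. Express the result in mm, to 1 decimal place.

76.2 mm

Tmean = (28.2 + 12.8)/2 = 20.50 °C
0.408 Ra = 0.408 × 19.3 = 7.8744 mm/d equivalent
ET₀ = 0.0023 × 7.8744 × (20.50 + 17.8) × √15.4 = 0.0023 × 7.8744 × 38.30 × 3.9243 = 2.7221 mm/d
Over 28 days: 2.7221 × 28 = 76.219 mm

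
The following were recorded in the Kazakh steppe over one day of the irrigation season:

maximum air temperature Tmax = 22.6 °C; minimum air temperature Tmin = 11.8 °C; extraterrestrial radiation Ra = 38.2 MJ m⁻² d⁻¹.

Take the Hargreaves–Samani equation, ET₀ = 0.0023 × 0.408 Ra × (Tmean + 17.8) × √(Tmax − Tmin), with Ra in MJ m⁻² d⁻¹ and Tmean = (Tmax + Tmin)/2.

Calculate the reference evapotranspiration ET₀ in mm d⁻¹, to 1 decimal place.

4.1 mm d⁻¹

Tmean = (22.6 + 11.8)/2 = 17.20 °C
0.408 Ra = 0.408 × 38.2 = 15.5856 mm/d equivalent
ET₀ = 0.0023 × 15.5856 × (17.20 + 17.8) × √10.8 = 0.0023 × 15.5856 × 35.00 × 3.2863 = 4.1231 mm/d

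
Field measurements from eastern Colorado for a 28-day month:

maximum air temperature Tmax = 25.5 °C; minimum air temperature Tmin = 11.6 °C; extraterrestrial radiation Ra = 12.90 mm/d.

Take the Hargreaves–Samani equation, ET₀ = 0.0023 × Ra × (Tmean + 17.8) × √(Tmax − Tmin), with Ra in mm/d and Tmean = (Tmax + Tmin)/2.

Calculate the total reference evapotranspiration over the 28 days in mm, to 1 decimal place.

Tmean = (25.5 + 11.6)/2 = 18.55 °C
ET₀ = 0.0023 × 12.90 × (18.55 + 17.8) × √13.9 = 0.0023 × 12.90 × 36.35 × 3.7283 = 4.0210 mm/d
Over 28 days: 4.0210 × 28 = 112.588 mm

112.6 mm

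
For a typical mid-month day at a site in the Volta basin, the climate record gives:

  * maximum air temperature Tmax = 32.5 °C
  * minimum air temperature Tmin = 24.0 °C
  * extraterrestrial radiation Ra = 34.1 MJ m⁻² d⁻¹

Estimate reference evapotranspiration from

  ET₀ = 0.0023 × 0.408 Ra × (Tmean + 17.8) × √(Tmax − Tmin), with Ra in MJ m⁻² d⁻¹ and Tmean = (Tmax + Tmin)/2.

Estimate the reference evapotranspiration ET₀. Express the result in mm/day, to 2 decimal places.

Tmean = (32.5 + 24.0)/2 = 28.25 °C
0.408 Ra = 0.408 × 34.1 = 13.9128 mm/d equivalent
ET₀ = 0.0023 × 13.9128 × (28.25 + 17.8) × √8.5 = 0.0023 × 13.9128 × 46.05 × 2.9155 = 4.2962 mm/d

4.30 mm/day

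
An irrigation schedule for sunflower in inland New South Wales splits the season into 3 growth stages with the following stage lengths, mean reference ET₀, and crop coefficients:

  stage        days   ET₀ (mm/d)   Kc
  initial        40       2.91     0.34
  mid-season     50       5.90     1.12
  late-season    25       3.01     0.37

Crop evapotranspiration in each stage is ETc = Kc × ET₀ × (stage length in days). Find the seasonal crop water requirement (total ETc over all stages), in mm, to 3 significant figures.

398 mm

initial: 0.34 × 2.91 × 40 = 39.58 mm
mid-season: 1.12 × 5.90 × 50 = 330.40 mm
late-season: 0.37 × 3.01 × 25 = 27.84 mm
Seasonal total = 397.82 mm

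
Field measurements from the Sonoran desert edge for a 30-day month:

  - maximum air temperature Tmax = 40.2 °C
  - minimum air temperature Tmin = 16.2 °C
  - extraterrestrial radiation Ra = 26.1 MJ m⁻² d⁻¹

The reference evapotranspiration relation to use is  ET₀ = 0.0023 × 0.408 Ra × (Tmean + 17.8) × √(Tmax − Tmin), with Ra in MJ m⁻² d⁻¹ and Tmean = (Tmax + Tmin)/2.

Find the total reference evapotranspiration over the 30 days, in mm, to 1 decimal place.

Tmean = (40.2 + 16.2)/2 = 28.20 °C
0.408 Ra = 0.408 × 26.1 = 10.6488 mm/d equivalent
ET₀ = 0.0023 × 10.6488 × (28.20 + 17.8) × √24.0 = 0.0023 × 10.6488 × 46.00 × 4.8990 = 5.5194 mm/d
Over 30 days: 5.5194 × 30 = 165.582 mm

165.6 mm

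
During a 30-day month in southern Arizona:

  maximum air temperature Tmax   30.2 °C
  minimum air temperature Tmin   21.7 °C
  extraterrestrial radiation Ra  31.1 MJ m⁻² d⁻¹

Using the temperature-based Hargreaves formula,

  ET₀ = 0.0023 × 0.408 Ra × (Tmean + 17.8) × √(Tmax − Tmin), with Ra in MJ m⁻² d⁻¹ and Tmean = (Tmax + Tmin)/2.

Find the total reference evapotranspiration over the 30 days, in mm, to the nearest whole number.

112 mm

Tmean = (30.2 + 21.7)/2 = 25.95 °C
0.408 Ra = 0.408 × 31.1 = 12.6888 mm/d equivalent
ET₀ = 0.0023 × 12.6888 × (25.95 + 17.8) × √8.5 = 0.0023 × 12.6888 × 43.75 × 2.9155 = 3.7225 mm/d
Over 30 days: 3.7225 × 30 = 111.675 mm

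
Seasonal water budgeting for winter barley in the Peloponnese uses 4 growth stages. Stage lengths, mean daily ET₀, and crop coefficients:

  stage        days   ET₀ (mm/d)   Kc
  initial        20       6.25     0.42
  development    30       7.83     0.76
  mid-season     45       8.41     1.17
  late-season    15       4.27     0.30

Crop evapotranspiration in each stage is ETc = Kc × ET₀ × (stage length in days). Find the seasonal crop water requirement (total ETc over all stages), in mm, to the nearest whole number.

693 mm

initial: 0.42 × 6.25 × 20 = 52.50 mm
development: 0.76 × 7.83 × 30 = 178.52 mm
mid-season: 1.17 × 8.41 × 45 = 442.79 mm
late-season: 0.30 × 4.27 × 15 = 19.22 mm
Seasonal total = 693.03 mm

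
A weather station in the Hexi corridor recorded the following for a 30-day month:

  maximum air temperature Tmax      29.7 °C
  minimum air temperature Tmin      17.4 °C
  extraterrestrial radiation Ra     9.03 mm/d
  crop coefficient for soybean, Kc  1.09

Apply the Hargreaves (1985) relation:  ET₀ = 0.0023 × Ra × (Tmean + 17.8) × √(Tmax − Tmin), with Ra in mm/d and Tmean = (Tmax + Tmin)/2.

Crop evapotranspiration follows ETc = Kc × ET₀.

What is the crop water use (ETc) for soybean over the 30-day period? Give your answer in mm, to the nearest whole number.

98 mm

Tmean = (29.7 + 17.4)/2 = 23.55 °C
ET₀ = 0.0023 × 9.03 × (23.55 + 17.8) × √12.3 = 0.0023 × 9.03 × 41.35 × 3.5071 = 3.0119 mm/d
ETc = Kc × ET₀ = 1.09 × 3.0119 = 3.2830 mm/d
Over 30 days: 3.2830 × 30 = 98.490 mm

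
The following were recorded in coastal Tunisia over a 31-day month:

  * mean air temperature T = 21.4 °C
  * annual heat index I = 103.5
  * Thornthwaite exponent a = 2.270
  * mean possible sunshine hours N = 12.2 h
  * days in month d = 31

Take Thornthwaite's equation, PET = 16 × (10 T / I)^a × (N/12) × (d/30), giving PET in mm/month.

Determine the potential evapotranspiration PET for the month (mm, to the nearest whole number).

87 mm

10T/I = 10 × 21.4 / 103.5 = 2.0676
(10T/I)^a = 2.0676^2.270 = 5.2013
Uncorrected PET = 16 × 5.2013 = 83.221 mm
Correction = (N/12)(d/30) = (12.2/12)(31/30) = 1.0506
PET = 83.221 × 1.0506 = 87.432 mm/month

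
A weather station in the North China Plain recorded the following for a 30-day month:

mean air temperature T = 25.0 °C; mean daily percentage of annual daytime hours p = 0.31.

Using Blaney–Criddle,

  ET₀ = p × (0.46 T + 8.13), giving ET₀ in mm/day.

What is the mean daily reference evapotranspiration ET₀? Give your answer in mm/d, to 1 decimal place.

6.1 mm/d

ET₀ = 0.31 × (0.46 × 25.0 + 8.13) = 0.31 × 19.630 = 6.0853 mm/d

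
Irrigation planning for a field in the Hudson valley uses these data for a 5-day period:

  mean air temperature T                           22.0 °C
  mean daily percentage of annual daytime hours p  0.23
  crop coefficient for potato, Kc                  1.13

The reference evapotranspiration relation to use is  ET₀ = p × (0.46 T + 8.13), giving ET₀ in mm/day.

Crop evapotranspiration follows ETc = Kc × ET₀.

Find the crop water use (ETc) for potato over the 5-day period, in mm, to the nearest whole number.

ET₀ = 0.23 × (0.46 × 22.0 + 8.13) = 0.23 × 18.250 = 4.1975 mm/d
ETc = Kc × ET₀ = 1.13 × 4.1975 = 4.7432 mm/d
Over 5 days: 4.7432 × 5 = 23.716 mm

24 mm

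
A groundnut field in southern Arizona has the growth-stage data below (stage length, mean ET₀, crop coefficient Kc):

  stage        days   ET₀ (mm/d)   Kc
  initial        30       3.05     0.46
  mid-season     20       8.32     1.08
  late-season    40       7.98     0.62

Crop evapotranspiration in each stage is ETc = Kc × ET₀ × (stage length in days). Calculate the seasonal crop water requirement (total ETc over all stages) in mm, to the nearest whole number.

initial: 0.46 × 3.05 × 30 = 42.09 mm
mid-season: 1.08 × 8.32 × 20 = 179.71 mm
late-season: 0.62 × 7.98 × 40 = 197.90 mm
Seasonal total = 419.70 mm

420 mm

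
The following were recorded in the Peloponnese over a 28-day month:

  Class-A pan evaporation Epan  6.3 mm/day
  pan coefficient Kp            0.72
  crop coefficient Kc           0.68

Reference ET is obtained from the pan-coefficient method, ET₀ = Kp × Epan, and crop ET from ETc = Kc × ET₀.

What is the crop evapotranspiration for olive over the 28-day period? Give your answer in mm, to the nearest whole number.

86 mm

ET₀ = 0.72 × 6.3 = 4.5360 mm/d
ETc = Kc × ET₀ = 0.68 × 4.5360 = 3.0845 mm/d
Over 28 days: 3.0845 × 28 = 86.366 mm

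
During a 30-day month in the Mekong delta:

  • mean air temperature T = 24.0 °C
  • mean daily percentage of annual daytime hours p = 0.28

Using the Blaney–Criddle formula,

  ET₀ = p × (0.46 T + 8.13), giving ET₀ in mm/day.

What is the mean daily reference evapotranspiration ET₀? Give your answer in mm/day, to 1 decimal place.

ET₀ = 0.28 × (0.46 × 24.0 + 8.13) = 0.28 × 19.170 = 5.3676 mm/d

5.4 mm/day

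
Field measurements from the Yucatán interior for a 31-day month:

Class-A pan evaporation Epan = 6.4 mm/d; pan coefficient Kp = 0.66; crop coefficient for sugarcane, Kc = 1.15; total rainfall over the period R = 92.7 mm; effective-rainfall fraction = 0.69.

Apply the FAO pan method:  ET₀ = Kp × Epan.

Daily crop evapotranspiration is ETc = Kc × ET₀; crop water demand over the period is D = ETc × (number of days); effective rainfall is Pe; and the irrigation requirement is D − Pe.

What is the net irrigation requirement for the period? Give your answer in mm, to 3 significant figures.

86.6 mm

ET₀ = 0.66 × 6.4 = 4.2240 mm/d
ETc = Kc × ET₀ = 1.15 × 4.2240 = 4.8576 mm/d
Crop demand D = ETc × 31 d = 4.8576 × 31 = 150.586 mm
Pe = 0.69 × 92.7 = 63.963 mm
D − Pe = 150.586 − 63.963 = 86.623 mm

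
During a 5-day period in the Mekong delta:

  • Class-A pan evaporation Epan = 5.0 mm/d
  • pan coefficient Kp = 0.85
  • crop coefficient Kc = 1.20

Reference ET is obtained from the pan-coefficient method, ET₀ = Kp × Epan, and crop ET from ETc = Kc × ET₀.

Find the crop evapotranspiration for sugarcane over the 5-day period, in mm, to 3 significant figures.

ET₀ = 0.85 × 5.0 = 4.2500 mm/d
ETc = Kc × ET₀ = 1.20 × 4.2500 = 5.1000 mm/d
Over 5 days: 5.1000 × 5 = 25.500 mm

25.5 mm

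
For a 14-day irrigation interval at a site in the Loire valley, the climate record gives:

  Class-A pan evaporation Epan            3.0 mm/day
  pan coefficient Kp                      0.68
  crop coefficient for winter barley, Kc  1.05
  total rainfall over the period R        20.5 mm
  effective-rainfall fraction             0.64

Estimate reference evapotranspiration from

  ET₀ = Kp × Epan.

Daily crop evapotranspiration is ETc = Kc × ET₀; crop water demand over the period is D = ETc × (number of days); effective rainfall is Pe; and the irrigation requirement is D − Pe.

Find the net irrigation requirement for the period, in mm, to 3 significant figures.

ET₀ = 0.68 × 3.0 = 2.0400 mm/d
ETc = Kc × ET₀ = 1.05 × 2.0400 = 2.1420 mm/d
Crop demand D = ETc × 14 d = 2.1420 × 14 = 29.988 mm
Pe = 0.64 × 20.5 = 13.120 mm
D − Pe = 29.988 − 13.120 = 16.868 mm

16.9 mm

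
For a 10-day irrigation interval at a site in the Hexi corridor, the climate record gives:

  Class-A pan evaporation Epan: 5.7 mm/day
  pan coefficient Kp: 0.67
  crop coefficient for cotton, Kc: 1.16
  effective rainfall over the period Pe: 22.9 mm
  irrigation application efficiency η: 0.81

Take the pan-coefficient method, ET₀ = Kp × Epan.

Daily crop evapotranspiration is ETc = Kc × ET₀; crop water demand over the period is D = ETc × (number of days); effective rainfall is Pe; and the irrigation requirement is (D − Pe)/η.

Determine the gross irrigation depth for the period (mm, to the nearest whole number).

ET₀ = 0.67 × 5.7 = 3.8190 mm/d
ETc = Kc × ET₀ = 1.16 × 3.8190 = 4.4300 mm/d
Crop demand D = ETc × 10 d = 4.4300 × 10 = 44.300 mm
D − Pe = 44.300 − 22.9 = 21.400 mm
Gross irrigation = 21.400 / 0.81 = 26.420 mm

26 mm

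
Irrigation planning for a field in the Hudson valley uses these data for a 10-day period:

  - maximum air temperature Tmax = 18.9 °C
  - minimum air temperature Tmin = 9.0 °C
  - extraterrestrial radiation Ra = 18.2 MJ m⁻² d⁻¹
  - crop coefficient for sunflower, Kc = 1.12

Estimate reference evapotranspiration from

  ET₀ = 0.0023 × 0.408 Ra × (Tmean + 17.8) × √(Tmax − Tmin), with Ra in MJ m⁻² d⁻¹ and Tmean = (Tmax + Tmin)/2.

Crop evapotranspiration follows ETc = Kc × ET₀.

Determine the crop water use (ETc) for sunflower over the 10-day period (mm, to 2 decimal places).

Tmean = (18.9 + 9.0)/2 = 13.95 °C
0.408 Ra = 0.408 × 18.2 = 7.4256 mm/d equivalent
ET₀ = 0.0023 × 7.4256 × (13.95 + 17.8) × √9.9 = 0.0023 × 7.4256 × 31.75 × 3.1464 = 1.7061 mm/d
ETc = Kc × ET₀ = 1.12 × 1.7061 = 1.9108 mm/d
Over 10 days: 1.9108 × 10 = 19.108 mm

19.11 mm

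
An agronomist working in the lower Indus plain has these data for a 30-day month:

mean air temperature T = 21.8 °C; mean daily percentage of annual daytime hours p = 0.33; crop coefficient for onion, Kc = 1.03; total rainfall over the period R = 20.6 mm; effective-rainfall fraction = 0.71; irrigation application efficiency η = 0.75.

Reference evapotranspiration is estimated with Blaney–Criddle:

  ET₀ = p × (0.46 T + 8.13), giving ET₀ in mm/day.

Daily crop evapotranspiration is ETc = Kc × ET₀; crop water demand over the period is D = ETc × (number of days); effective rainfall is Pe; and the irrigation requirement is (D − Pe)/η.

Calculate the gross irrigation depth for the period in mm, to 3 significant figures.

227 mm

ET₀ = 0.33 × (0.46 × 21.8 + 8.13) = 0.33 × 18.158 = 5.9921 mm/d
ETc = Kc × ET₀ = 1.03 × 5.9921 = 6.1719 mm/d
Crop demand D = ETc × 30 d = 6.1719 × 30 = 185.157 mm
Pe = 0.71 × 20.6 = 14.626 mm
D − Pe = 185.157 − 14.626 = 170.531 mm
Gross irrigation = 170.531 / 0.75 = 227.375 mm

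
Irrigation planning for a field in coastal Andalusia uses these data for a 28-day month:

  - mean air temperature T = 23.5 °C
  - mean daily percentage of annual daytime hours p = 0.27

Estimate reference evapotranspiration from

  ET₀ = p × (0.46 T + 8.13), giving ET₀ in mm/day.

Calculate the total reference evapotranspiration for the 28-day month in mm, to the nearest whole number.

ET₀ = 0.27 × (0.46 × 23.5 + 8.13) = 0.27 × 18.940 = 5.1138 mm/d
Monthly total = 5.1138 × 28 = 143.186 mm

143 mm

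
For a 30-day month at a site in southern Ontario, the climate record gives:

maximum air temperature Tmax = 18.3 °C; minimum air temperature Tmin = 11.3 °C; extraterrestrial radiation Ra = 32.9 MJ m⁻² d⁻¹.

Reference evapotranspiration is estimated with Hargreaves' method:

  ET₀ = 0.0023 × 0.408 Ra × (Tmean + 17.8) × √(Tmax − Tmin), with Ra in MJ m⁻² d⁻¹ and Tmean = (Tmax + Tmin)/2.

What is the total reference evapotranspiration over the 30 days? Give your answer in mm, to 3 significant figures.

Tmean = (18.3 + 11.3)/2 = 14.80 °C
0.408 Ra = 0.408 × 32.9 = 13.4232 mm/d equivalent
ET₀ = 0.0023 × 13.4232 × (14.80 + 17.8) × √7.0 = 0.0023 × 13.4232 × 32.60 × 2.6458 = 2.6629 mm/d
Over 30 days: 2.6629 × 30 = 79.887 mm

79.9 mm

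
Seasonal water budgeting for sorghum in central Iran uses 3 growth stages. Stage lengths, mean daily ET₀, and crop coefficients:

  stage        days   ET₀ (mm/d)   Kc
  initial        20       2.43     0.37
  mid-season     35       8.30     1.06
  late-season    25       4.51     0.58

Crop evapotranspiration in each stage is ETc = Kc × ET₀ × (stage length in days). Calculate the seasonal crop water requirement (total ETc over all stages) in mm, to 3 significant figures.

391 mm

initial: 0.37 × 2.43 × 20 = 17.98 mm
mid-season: 1.06 × 8.30 × 35 = 307.93 mm
late-season: 0.58 × 4.51 × 25 = 65.40 mm
Seasonal total = 391.31 mm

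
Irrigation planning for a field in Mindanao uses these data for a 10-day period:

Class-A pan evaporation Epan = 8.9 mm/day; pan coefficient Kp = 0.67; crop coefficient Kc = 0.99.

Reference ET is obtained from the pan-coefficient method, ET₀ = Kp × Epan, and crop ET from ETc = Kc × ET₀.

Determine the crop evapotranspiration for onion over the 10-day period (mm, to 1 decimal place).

59.0 mm

ET₀ = 0.67 × 8.9 = 5.9630 mm/d
ETc = Kc × ET₀ = 0.99 × 5.9630 = 5.9034 mm/d
Over 10 days: 5.9034 × 10 = 59.034 mm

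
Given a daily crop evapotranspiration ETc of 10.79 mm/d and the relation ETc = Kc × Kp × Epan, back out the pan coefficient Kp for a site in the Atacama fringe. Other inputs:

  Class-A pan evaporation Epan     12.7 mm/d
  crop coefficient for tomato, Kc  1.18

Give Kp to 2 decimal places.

ETc = Kc × Kp × Epan  ⇒  Kp = ETc / (Kc × Epan)
Kp = 10.79 / (1.18 × 12.7) = 10.79 / 14.986 = 0.7200

0.72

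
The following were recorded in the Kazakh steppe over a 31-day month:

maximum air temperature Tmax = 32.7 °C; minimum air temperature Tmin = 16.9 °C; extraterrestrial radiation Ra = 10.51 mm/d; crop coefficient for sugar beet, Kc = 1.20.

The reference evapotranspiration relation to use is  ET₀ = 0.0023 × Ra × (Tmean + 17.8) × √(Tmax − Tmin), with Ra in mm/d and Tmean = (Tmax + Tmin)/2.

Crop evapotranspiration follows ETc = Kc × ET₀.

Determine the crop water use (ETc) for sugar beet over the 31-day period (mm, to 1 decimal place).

152.3 mm

Tmean = (32.7 + 16.9)/2 = 24.80 °C
ET₀ = 0.0023 × 10.51 × (24.80 + 17.8) × √15.8 = 0.0023 × 10.51 × 42.60 × 3.9749 = 4.0932 mm/d
ETc = Kc × ET₀ = 1.20 × 4.0932 = 4.9118 mm/d
Over 31 days: 4.9118 × 31 = 152.266 mm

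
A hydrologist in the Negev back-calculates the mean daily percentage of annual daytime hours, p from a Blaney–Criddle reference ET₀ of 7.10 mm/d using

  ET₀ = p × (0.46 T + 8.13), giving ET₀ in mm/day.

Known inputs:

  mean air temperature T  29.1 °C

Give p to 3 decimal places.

p = ET₀ / (0.46 T + 8.13) = 7.10 / (0.46 × 29.1 + 8.13) = 7.10 / 21.516 = 0.3300

0.330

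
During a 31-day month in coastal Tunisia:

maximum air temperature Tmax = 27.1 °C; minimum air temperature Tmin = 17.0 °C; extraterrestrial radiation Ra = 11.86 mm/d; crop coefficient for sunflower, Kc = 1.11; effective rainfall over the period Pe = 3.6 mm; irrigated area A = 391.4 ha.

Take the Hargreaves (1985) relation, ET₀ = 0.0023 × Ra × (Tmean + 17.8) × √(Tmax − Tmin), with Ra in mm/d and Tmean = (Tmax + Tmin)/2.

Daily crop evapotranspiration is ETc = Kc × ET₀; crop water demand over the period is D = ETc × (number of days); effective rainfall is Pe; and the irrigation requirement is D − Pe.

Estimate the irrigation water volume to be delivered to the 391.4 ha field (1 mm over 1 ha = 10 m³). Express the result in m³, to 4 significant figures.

Tmean = (27.1 + 17.0)/2 = 22.05 °C
ET₀ = 0.0023 × 11.86 × (22.05 + 17.8) × √10.1 = 0.0023 × 11.86 × 39.85 × 3.1780 = 3.4546 mm/d
ETc = Kc × ET₀ = 1.11 × 3.4546 = 3.8346 mm/d
Crop demand D = ETc × 31 d = 3.8346 × 31 = 118.873 mm
D − Pe = 118.873 − 3.6 = 115.273 mm
Volume = 115.273 mm × 391.4 ha × 10 = 451178.5 m³

451200 m³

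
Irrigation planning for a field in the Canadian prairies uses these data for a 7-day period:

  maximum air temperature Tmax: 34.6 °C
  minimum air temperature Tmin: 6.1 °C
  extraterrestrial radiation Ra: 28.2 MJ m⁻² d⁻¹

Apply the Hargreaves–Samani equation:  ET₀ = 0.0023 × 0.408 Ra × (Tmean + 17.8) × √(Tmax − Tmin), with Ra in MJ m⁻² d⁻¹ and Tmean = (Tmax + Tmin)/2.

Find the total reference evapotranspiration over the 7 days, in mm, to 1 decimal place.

Tmean = (34.6 + 6.1)/2 = 20.35 °C
0.408 Ra = 0.408 × 28.2 = 11.5056 mm/d equivalent
ET₀ = 0.0023 × 11.5056 × (20.35 + 17.8) × √28.5 = 0.0023 × 11.5056 × 38.15 × 5.3385 = 5.3895 mm/d
Over 7 days: 5.3895 × 7 = 37.727 mm

37.7 mm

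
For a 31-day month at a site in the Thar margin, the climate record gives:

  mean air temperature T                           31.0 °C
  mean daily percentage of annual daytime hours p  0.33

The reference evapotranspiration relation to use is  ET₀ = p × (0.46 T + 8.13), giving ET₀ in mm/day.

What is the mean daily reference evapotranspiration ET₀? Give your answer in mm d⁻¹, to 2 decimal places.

ET₀ = 0.33 × (0.46 × 31.0 + 8.13) = 0.33 × 22.390 = 7.3887 mm/d

7.39 mm d⁻¹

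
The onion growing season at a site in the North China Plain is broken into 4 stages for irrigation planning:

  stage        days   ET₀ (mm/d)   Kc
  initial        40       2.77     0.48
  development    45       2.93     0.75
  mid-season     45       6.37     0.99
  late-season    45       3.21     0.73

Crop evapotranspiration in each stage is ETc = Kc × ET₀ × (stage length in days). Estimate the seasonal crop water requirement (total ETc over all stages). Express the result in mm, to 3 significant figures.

541 mm

initial: 0.48 × 2.77 × 40 = 53.18 mm
development: 0.75 × 2.93 × 45 = 98.89 mm
mid-season: 0.99 × 6.37 × 45 = 283.78 mm
late-season: 0.73 × 3.21 × 45 = 105.45 mm
Seasonal total = 541.30 mm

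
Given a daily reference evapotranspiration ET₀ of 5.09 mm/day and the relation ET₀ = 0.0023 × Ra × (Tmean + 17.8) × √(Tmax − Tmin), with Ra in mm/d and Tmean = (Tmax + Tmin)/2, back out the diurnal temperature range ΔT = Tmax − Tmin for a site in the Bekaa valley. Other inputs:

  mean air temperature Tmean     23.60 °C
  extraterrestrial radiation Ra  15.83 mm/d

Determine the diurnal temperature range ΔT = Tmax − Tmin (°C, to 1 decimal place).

11.4 °C

√ΔT = ET₀ / [0.0023 × Ra × (Tmean+17.8)] = 5.09 / (0.0023 × 15.83 × 41.40) = 3.3768
ΔT = 3.3768² = 11.403 °C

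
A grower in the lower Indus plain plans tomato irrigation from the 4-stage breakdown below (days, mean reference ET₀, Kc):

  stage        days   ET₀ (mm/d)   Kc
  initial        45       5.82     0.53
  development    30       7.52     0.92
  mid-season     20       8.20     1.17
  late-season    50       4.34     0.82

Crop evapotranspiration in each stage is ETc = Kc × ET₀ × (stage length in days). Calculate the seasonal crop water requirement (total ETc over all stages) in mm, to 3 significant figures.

716 mm

initial: 0.53 × 5.82 × 45 = 138.81 mm
development: 0.92 × 7.52 × 30 = 207.55 mm
mid-season: 1.17 × 8.20 × 20 = 191.88 mm
late-season: 0.82 × 4.34 × 50 = 177.94 mm
Seasonal total = 716.18 mm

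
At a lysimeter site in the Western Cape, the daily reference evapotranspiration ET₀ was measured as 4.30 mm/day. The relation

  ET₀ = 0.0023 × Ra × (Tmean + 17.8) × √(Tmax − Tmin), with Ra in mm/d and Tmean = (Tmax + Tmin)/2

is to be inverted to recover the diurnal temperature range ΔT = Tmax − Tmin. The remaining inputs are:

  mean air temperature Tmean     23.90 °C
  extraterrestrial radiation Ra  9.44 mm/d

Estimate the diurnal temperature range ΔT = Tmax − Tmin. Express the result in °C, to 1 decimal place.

√ΔT = ET₀ / [0.0023 × Ra × (Tmean+17.8)] = 4.30 / (0.0023 × 9.44 × 41.70) = 4.7493
ΔT = 4.7493² = 22.556 °C

22.6 °C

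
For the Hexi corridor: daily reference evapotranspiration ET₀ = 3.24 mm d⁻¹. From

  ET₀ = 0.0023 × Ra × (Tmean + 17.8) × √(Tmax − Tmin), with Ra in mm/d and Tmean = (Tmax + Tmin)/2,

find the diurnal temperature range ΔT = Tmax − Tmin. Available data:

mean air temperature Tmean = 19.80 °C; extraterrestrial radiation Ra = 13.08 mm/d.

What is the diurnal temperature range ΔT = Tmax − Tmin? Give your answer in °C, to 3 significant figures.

8.20 °C

√ΔT = ET₀ / [0.0023 × Ra × (Tmean+17.8)] = 3.24 / (0.0023 × 13.08 × 37.60) = 2.8643
ΔT = 2.8643² = 8.204 °C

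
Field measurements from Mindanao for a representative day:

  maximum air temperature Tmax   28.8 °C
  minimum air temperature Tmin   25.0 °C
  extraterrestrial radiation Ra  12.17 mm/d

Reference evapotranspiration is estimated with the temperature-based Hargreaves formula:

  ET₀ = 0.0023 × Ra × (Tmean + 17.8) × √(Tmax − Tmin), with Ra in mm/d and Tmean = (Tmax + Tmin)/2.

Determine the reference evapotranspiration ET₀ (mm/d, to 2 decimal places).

Tmean = (28.8 + 25.0)/2 = 26.90 °C
ET₀ = 0.0023 × 12.17 × (26.90 + 17.8) × √3.8 = 0.0023 × 12.17 × 44.70 × 1.9494 = 2.4391 mm/d

2.44 mm/d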